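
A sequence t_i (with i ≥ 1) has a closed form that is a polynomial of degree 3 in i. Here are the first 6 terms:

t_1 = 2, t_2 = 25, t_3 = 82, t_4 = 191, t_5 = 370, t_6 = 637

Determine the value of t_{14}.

8101

1st diffs: 23, 57, 109, 179, 267.
2nd diffs: 34, 52, 70, 88.
3rd diffs: 18, 18, 18 (constant).
So t_i = 3i^3 - i^2 + 5i - 5.
Evaluating at i = 14 gives t_{14} = 8101.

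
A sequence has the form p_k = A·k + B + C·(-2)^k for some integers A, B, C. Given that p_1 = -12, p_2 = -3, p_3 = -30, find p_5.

-84

Plug in k = 1, 2, 3: A + B - 2C = -12; 2A + B + 4C = -3; 3A + B - 8C = -30.
Subtracting the first from the second: A + 6C = 9.
Subtracting the second from the third: A - 12C = -27.
Solving: C = 2, A = -3, then B = -5.
Hence p_5 = -3·5 + (-5) + 2·(-32) = -84.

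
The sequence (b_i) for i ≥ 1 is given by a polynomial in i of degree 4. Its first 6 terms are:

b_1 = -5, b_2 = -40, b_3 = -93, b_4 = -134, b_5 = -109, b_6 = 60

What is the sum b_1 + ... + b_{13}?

44395

1st diffs: -35, -53, -41, 25, 169.
2nd diffs: -18, 12, 66, 144.
3rd diffs: 30, 54, 78.
4th diffs: 24, 24 (constant).
Newton forward-difference form: b_i = -5 + (-35)·C(i-1,1) + (-18)·C(i-1,2) + 30·C(i-1,3) + 24·C(i-1,4).
Continuing: …, 475, 1262, 2571, 4576, …, b_{13} = 16867.
Summing i = 1..13 (13 terms) gives 44395.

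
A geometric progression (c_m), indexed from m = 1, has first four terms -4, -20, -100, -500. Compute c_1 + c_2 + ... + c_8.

Common ratio r = 5.
c_m = (-4)·5^(m-1).
S = (-4)·(5^8 - 1)/(5 - 1) = (-4)·(390625 - 1)/(4) = -390624.

-390624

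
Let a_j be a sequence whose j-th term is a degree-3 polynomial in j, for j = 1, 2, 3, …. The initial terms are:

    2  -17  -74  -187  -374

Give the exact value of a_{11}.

1st diffs: -19, -57, -113, -187.
2nd diffs: -38, -56, -74.
3rd diffs: -18, -18 (constant).
Newton forward-difference form: a_j = 2 + (-19)·C(j-1,1) + (-38)·C(j-1,2) + (-18)·C(j-1,3).
At j = 11: j-1 = 10, so a_{11} = 2 - 190 - 1710 - 2160 = -4058.

-4058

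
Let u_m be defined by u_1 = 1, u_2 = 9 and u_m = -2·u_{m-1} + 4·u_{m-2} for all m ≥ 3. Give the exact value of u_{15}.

-23977984

u_3 = -14  u_4 = 64  u_5 = -184  …  u_{12} = 707584  u_{13} = -2289664  u_{14} = 7409664  u_{15} = -23977984.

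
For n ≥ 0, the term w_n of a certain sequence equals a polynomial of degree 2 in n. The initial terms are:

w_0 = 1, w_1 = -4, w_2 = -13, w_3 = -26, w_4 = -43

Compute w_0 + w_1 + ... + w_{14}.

-2330

1st diffs: -5, -9, -13, -17.
2nd diffs: -4, -4, -4 (constant).
Newton forward-difference form: w_n = 1 + (-5)·C(n,1) + (-4)·C(n,2).
Continuing: …, -64, -89, -118, -151, …, w_{14} = -433.
Summing n = 0..14 (15 terms) gives -2330.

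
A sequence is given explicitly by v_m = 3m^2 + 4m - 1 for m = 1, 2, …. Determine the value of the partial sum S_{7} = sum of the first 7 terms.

525

Over m = 1..7: Σm = 28, Σm² = 140.
Total = (3)·140 + (4)·28 + (-1)·7 = 525.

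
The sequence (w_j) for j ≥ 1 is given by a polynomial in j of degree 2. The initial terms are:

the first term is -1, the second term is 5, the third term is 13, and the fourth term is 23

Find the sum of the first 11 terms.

1st diffs: 6, 8, 10.
2nd diffs: 2, 2 (constant).
Newton forward-difference form: w_j = -1 + 6·C(j-1,1) + 2·C(j-1,2).
Continuing: …, 35, 49, 65, 83, …, w_{11} = 149.
Summing j = 1..11 (11 terms) gives 649.

649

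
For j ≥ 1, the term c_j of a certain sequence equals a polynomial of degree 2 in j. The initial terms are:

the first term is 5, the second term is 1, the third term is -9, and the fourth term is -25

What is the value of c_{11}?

1st diffs: -4, -10, -16.
2nd diffs: -6, -6 (constant).
Newton forward-difference form: c_j = 5 + (-4)·C(j-1,1) + (-6)·C(j-1,2).
At j = 11: j-1 = 10, so c_{11} = 5 - 40 - 270 = -305.

-305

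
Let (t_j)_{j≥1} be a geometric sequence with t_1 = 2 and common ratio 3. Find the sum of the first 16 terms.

43046720

t_j = 2·3^(j-1).
S = 2·(3^16 - 1)/(3 - 1) = 2·(43046721 - 1)/(2) = 43046720.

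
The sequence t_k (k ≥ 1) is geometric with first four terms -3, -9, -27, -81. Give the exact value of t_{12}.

Common ratio r = 3.
t_k = (-3)·3^(k-1).
t_{12} = (-3)·3^11 = -531441.

-531441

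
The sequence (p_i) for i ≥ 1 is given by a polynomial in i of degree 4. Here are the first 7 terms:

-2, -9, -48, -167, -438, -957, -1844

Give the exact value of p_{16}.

-58067

1st diffs: -7, -39, -119, -271, -519, -887.
2nd diffs: -32, -80, -152, -248, -368.
3rd diffs: -48, -72, -96, -120.
4th diffs: -24, -24, -24 (constant).
Newton forward-difference form: p_i = -2 + (-7)·C(i-1,1) + (-32)·C(i-1,2) + (-48)·C(i-1,3) + (-24)·C(i-1,4).
At i = 16: i-1 = 15, so p_{16} = -2 - 105 - 3360 - 21840 - 32760 = -58067.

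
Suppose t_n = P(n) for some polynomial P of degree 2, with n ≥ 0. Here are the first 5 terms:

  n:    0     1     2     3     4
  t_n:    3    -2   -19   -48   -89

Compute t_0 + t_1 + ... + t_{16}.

-8789

1st diffs: -5, -17, -29, -41.
2nd diffs: -12, -12, -12 (constant).
Newton forward-difference form: t_n = 3 + (-5)·C(n,1) + (-12)·C(n,2).
Continuing: …, -142, -207, -284, -373, …, t_{16} = -1517.
Summing n = 0..16 (17 terms) gives -8789.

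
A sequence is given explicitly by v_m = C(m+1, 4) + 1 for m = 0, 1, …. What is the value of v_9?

C(10, 4) = 210, so v_9 = 211.

211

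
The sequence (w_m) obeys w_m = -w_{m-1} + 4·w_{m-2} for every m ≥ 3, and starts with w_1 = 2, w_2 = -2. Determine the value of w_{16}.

Step forward from the initial values:
w_3 = 10; w_4 = -18; w_5 = 58; …; w_{13} = 99322; w_{14} = -253762; w_{15} = 651050; w_{16} = -1666098.

-1666098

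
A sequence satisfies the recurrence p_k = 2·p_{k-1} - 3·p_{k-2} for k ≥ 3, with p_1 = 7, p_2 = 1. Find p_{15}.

3869

p_3 = -19, p_4 = -41, p_5 = -25, …, p_{12} = 199, p_{13} = 5063, p_{14} = 9529, p_{15} = 3869.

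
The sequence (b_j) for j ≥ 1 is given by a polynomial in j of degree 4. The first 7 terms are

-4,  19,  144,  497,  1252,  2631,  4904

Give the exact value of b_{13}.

58484

1st diffs: 23, 125, 353, 755, 1379, 2273.
2nd diffs: 102, 228, 402, 624, 894.
3rd diffs: 126, 174, 222, 270.
4th diffs: 48, 48, 48 (constant).
Newton forward-difference form: b_j = -4 + 23·C(j-1,1) + 102·C(j-1,2) + 126·C(j-1,3) + 48·C(j-1,4).
At j = 13: j-1 = 12, so b_{13} = -4 + 276 + 6732 + 27720 + 23760 = 58484.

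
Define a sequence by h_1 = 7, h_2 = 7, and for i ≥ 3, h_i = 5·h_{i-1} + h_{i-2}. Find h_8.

157787

Step forward from the initial values:
h_3 = 42; h_4 = 217; h_5 = 1127; h_6 = 5852; h_7 = 30387; h_8 = 157787.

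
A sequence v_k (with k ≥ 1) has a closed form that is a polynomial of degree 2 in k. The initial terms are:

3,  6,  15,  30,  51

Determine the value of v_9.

1st diffs: 3, 9, 15, 21.
2nd diffs: 6, 6, 6 (constant).
Newton forward-difference form: v_k = 3 + 3·C(k-1,1) + 6·C(k-1,2).
At k = 9: k-1 = 8, so v_9 = 3 + 24 + 168 = 195.

195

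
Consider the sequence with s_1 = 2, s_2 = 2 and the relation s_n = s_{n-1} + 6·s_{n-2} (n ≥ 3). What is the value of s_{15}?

5752670

s_3 = 14  s_4 = 26  s_5 = 110  …  s_{12} = 210938  s_{13} = 641006  s_{14} = 1906634  s_{15} = 5752670.
(Characteristic roots are 3 and -2.)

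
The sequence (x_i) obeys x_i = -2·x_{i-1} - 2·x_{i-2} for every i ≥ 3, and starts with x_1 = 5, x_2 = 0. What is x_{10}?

Compute successive terms:
x_3 = -10  x_4 = 20  x_5 = -20  x_6 = 0  x_7 = 40  x_8 = -80  x_9 = 80  x_{10} = 0.

0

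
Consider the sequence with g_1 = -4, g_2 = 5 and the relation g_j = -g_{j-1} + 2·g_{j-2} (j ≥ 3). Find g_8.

383

g_3 = -13  g_4 = 23  g_5 = -49  g_6 = 95  g_7 = -193  g_8 = 383.
(Characteristic roots are 1 and -2.)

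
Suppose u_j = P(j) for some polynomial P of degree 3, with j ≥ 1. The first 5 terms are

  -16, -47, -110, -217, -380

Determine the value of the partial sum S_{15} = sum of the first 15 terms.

-34435

1st diffs: -31, -63, -107, -163.
2nd diffs: -32, -44, -56.
3rd diffs: -12, -12 (constant).
So u_j = -2j^3 - 4j^2 - 5j - 5.
Continuing: …, -611, -922, -1325, -1832, …, u_{15} = -7730.
Summing j = 1..15 (15 terms) gives -34435.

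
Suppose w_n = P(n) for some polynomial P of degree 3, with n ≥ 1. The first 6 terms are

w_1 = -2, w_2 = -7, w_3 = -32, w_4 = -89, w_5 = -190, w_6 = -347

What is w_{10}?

1st diffs: -5, -25, -57, -101, -157.
2nd diffs: -20, -32, -44, -56.
3rd diffs: -12, -12, -12 (constant).
So w_n = -2n^3 + 2n^2 + 3n - 5.
Evaluating at n = 10 gives w_{10} = -1775.

-1775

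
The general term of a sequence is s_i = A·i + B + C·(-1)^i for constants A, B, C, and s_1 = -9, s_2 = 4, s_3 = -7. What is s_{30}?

32

Write the equations: A + B - C = -9; 2A + B + C = 4; 3A + B - C = -7.
Subtracting the first from the second: A + 2C = 13.
Subtracting the second from the third: A - 2C = -11.
Solving: C = 6, A = 1, then B = -4.
Hence s_{30} = 1·30 + (-4) + 6·1 = 32.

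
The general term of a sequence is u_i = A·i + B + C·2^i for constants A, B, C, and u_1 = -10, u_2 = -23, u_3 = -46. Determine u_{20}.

Write the equations: A + B + 2C = -10; 2A + B + 4C = -23; 3A + B + 8C = -46.
Subtracting the first from the second: A + 2C = -13.
Subtracting the second from the third: A + 4C = -23.
Solving: C = -5, A = -3, then B = 3.
Therefore u_{20} = -60 + 3 + (-5)·1048576 = -5242937.

-5242937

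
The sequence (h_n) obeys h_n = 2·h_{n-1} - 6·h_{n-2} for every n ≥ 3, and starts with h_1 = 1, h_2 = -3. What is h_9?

-1776

h_3 = -12; h_4 = -6; h_5 = 60; h_6 = 156; h_7 = -48; h_8 = -1032; h_9 = -1776.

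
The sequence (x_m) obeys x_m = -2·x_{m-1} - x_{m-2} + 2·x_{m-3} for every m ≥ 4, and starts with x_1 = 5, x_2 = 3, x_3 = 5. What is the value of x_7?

x_4 = -3; x_5 = 7; x_6 = -1; x_7 = -11.

-11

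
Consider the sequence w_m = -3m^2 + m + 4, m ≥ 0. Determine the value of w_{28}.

w_{28} = -3·28^2 + 1·28 + 4 = -2320.

-2320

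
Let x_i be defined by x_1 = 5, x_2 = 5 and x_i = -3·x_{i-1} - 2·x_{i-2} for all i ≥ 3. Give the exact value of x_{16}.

Applying the relation repeatedly:
x_3 = -25  x_4 = 65  x_5 = -145  …  x_{13} = -40945  x_{14} = 81905  x_{15} = -163825  x_{16} = 327665.
(Characteristic roots are -1 and -2.)

327665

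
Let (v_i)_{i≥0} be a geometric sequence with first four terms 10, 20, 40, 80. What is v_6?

Common ratio r = 2.
v_i = 10·2^(i-0).
v_6 = 10·2^6 = 640.

640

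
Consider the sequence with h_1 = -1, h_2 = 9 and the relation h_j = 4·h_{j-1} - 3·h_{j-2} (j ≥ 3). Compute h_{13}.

Compute successive terms:
h_3 = 39, h_4 = 129, h_5 = 399, …, h_{10} = 98409, h_{11} = 295239, h_{12} = 885729, h_{13} = 2657199.
(Characteristic roots are 3 and 1.)

2657199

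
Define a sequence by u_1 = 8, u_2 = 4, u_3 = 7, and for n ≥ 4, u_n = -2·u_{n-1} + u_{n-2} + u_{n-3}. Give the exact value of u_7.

63

Step forward from the initial values:
u_4 = -2, u_5 = 15, u_6 = -25, u_7 = 63.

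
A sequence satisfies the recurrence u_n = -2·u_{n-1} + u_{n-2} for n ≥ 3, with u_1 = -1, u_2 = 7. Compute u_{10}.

7303

u_3 = -15  u_4 = 37  u_5 = -89  u_6 = 215  u_7 = -519  u_8 = 1253  u_9 = -3025  u_{10} = 7303.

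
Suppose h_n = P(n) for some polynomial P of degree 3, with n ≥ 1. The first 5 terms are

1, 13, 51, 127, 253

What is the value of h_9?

1st diffs: 12, 38, 76, 126.
2nd diffs: 26, 38, 50.
3rd diffs: 12, 12 (constant).
So h_n = 2n^3 + n^2 - 5n + 3.
Evaluating at n = 9 gives h_9 = 1497.

1497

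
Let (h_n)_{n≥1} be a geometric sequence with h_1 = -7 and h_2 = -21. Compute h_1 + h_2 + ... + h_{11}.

Common ratio r = 3.
h_n = (-7)·3^(n-1).
S = (-7)·(3^11 - 1)/(3 - 1) = (-7)·(177147 - 1)/(2) = -620011.

-620011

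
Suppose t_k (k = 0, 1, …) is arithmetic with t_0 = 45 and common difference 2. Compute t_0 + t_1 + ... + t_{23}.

1632

t_k = 45 + (k - 0)·2.
t_{23} = 91; S = 24·(45 + 91)/2 = 1632.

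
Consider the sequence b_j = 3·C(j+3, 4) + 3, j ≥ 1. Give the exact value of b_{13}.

5463

C(16, 4) = 1820, so b_{13} = 5463.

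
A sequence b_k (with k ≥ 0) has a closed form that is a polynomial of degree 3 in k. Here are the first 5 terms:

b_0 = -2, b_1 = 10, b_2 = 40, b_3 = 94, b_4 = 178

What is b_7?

1st diffs: 12, 30, 54, 84.
2nd diffs: 18, 24, 30.
3rd diffs: 6, 6 (constant).
So b_k = k^3 + 6k^2 + 5k - 2.
Evaluating at k = 7 gives b_7 = 670.

670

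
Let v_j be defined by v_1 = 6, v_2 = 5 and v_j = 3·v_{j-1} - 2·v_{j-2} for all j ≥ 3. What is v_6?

-25

Iterate the recurrence:
v_3 = 3  v_4 = -1  v_5 = -9  v_6 = -25.
(Characteristic roots are 2 and 1.)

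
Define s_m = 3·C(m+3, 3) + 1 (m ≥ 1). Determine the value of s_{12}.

C(15, 3) = 455, so s_{12} = 1366.

1366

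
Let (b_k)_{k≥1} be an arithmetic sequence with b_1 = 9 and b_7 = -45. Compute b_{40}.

Common difference d = (-45 - 9) / (7 - 1) = -9.
b_k = 9 + (k - 1)·(-9).
b_{40} = 9 + 39·(-9) = -342.

-342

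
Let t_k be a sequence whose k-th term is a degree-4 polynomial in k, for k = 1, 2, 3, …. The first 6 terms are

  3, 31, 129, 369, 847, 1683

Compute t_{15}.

56997

1st diffs: 28, 98, 240, 478, 836.
2nd diffs: 70, 142, 238, 358.
3rd diffs: 72, 96, 120.
4th diffs: 24, 24 (constant).
Newton forward-difference form: t_k = 3 + 28·C(k-1,1) + 70·C(k-1,2) + 72·C(k-1,3) + 24·C(k-1,4).
At k = 15: k-1 = 14, so t_{15} = 3 + 392 + 6370 + 26208 + 24024 = 56997.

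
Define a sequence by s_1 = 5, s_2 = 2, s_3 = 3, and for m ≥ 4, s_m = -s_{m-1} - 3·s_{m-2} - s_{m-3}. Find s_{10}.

Iterate the recurrence:
s_4 = -14; s_5 = 3; s_6 = 36; s_7 = -31; s_8 = -80; s_9 = 137; s_{10} = 134.

134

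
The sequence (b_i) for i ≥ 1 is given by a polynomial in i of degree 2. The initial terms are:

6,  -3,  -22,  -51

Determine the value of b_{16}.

1st diffs: -9, -19, -29.
2nd diffs: -10, -10 (constant).
Newton forward-difference form: b_i = 6 + (-9)·C(i-1,1) + (-10)·C(i-1,2).
At i = 16: i-1 = 15, so b_{16} = 6 - 135 - 1050 = -1179.

-1179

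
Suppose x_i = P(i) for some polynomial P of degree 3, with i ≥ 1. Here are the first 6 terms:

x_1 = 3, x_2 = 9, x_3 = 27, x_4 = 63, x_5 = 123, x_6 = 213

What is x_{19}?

6843

1st diffs: 6, 18, 36, 60, 90.
2nd diffs: 12, 18, 24, 30.
3rd diffs: 6, 6, 6 (constant).
So x_i = i^3 - i + 3.
Evaluating at i = 19 gives x_{19} = 6843.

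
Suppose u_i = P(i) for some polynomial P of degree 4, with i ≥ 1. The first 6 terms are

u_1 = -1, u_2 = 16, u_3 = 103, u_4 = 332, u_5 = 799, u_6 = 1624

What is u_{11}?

16999

1st diffs: 17, 87, 229, 467, 825.
2nd diffs: 70, 142, 238, 358.
3rd diffs: 72, 96, 120.
4th diffs: 24, 24 (constant).
Newton forward-difference form: u_i = -1 + 17·C(i-1,1) + 70·C(i-1,2) + 72·C(i-1,3) + 24·C(i-1,4).
At i = 11: i-1 = 10, so u_{11} = -1 + 170 + 3150 + 8640 + 5040 = 16999.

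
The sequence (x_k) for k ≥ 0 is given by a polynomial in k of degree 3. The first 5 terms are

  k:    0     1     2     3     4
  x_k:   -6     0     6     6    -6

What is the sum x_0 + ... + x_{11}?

1st diffs: 6, 6, 0, -12.
2nd diffs: 0, -6, -12.
3rd diffs: -6, -6 (constant).
Newton forward-difference form: x_k = -6 + 6·C(k,1) + (-6)·C(k,3).
Continuing: …, -36, -90, -174, -294, …, x_{11} = -930.
Summing k = 0..11 (12 terms) gives -2646.

-2646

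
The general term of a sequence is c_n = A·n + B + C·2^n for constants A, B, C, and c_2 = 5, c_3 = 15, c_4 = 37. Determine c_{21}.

6291411

At n = 2, 3, 4: 2A + B + 4C = 5; 3A + B + 8C = 15; 4A + B + 16C = 37.
Subtracting the first from the second: A + 4C = 10.
Subtracting the second from the third: A + 8C = 22.
Solving: C = 3, A = -2, then B = -3.
So c_n = -2·n + (-3) + 3·2^n; at n=21 this is 6291411.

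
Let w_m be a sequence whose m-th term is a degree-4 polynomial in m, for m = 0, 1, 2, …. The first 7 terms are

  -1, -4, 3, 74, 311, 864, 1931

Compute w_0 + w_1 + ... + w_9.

1st diffs: -3, 7, 71, 237, 553, 1067.
2nd diffs: 10, 64, 166, 316, 514.
3rd diffs: 54, 102, 150, 198.
4th diffs: 48, 48, 48 (constant).
So w_m = 2m^4 - 3m^3 - 2m - 1.
Continuing: 3758, 6639, 10916.
Summing m = 0..9 (10 terms) gives 24491.

24491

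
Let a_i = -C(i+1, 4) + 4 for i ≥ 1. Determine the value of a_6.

C(7, 4) = 35, so a_6 = -31.

-31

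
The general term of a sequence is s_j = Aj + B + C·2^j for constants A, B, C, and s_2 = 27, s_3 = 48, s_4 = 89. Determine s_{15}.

163860

Plug in j = 2, 3, 4: 2A + B + 4C = 27; 3A + B + 8C = 48; 4A + B + 16C = 89.
Subtracting the first from the second: A + 4C = 21.
Subtracting the second from the third: A + 8C = 41.
Solving: C = 5, A = 1, then B = 5.
Therefore s_{15} = 15 + 5 + 5·32768 = 163860.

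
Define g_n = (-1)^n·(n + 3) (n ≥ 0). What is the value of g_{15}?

(-1)^15 = -1; n + 3 at n=15 is 18; so g_{15} = -18.

-18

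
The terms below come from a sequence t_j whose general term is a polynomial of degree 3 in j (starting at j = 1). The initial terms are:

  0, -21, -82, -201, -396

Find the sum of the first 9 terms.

-6384

1st diffs: -21, -61, -119, -195.
2nd diffs: -40, -58, -76.
3rd diffs: -18, -18 (constant).
So t_j = -3j^3 - 2j^2 + 6j - 1.
Continuing: -685, -1086, -1617, -2296.
Summing j = 1..9 (9 terms) gives -6384.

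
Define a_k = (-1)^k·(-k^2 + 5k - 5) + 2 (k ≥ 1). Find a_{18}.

-237

(-1)^18 = 1; -k^2 + 5k - 5 at k=18 is -239; so a_{18} = -237.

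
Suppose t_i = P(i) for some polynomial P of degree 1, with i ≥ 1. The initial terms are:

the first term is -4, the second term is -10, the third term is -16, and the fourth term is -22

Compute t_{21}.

-124

1st diffs: -6, -6, -6 (constant).
So t_i = -6i + 2.
Evaluating at i = 21 gives t_{21} = -124.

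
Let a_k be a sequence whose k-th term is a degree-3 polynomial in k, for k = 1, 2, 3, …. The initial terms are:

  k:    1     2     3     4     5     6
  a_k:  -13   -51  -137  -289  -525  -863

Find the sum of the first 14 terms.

-39130

1st diffs: -38, -86, -152, -236, -338.
2nd diffs: -48, -66, -84, -102.
3rd diffs: -18, -18, -18 (constant).
So a_k = -3k^3 - 6k^2 + k - 5.
Continuing: …, -1321, -1917, -2669, -3595, …, a_{14} = -9399.
Summing k = 1..14 (14 terms) gives -39130.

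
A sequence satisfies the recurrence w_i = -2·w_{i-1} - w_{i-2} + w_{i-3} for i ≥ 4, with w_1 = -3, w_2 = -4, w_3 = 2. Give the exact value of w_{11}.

Applying the relation repeatedly:
w_4 = -3, w_5 = 0, w_6 = 5, w_7 = -13, w_8 = 21, w_9 = -24, w_{10} = 14, w_{11} = 17.

17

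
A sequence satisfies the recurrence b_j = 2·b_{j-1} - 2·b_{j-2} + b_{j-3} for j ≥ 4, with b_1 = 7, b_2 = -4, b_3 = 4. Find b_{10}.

b_4 = 23  b_5 = 34  b_6 = 26  b_7 = 7  b_8 = -4  b_9 = 4  b_{10} = 23.

23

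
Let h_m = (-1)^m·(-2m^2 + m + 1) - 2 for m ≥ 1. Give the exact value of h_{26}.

-1327

(-1)^26 = 1; -2m^2 + m + 1 at m=26 is -1325; so h_{26} = -1327.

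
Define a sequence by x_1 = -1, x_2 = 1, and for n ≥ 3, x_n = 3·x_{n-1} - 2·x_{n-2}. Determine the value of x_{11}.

2045

Step forward from the initial values:
x_3 = 5, x_4 = 13, x_5 = 29, x_6 = 61, x_7 = 125, x_8 = 253, x_9 = 509, x_{10} = 1021, x_{11} = 2045.
(Characteristic roots are 2 and 1.)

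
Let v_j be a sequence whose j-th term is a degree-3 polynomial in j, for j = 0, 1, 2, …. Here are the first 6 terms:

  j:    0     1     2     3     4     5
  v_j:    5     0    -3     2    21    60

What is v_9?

1st diffs: -5, -3, 5, 19, 39.
2nd diffs: 2, 8, 14, 20.
3rd diffs: 6, 6, 6 (constant).
Newton forward-difference form: v_j = 5 + (-5)·C(j,1) + 2·C(j,2) + 6·C(j,3).
At j = 9: j = 9, so v_9 = 5 - 45 + 72 + 504 = 536.

536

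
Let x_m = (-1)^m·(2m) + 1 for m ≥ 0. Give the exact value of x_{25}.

(-1)^25 = -1; 2m at m=25 is 50; so x_{25} = -49.

-49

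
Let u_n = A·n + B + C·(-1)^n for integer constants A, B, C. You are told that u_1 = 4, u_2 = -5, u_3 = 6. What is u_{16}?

The three given values yield: A + B - C = 4; 2A + B + C = -5; 3A + B - C = 6.
Subtracting the first from the second: A + 2C = -9.
Subtracting the second from the third: A - 2C = 11.
Solving: C = -5, A = 1, then B = -2.
So u_n = 1·n + (-2) + (-5)·(-1)^n; at n=16 this is 9.

9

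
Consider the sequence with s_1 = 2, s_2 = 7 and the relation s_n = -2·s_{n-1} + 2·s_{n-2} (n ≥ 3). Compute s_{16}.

5635456

Applying the relation repeatedly:
s_3 = -10;  s_4 = 34;  s_5 = -88;  …;  s_{13} = -276352;  s_{14} = 755008;  s_{15} = -2062720;  s_{16} = 5635456.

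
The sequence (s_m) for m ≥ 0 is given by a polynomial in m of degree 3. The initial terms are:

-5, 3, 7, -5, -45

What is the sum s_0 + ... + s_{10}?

1st diffs: 8, 4, -12, -40.
2nd diffs: -4, -16, -28.
3rd diffs: -12, -12 (constant).
So s_m = -2m^3 + 4m^2 + 6m - 5.
Continuing: …, -125, -257, -453, -725, …, s_{10} = -1545.
Summing m = 0..10 (11 terms) gives -4235.

-4235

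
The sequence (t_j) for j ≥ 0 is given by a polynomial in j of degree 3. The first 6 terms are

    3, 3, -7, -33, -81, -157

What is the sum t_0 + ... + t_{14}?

-12695

1st diffs: 0, -10, -26, -48, -76.
2nd diffs: -10, -16, -22, -28.
3rd diffs: -6, -6, -6 (constant).
So t_j = -j^3 - 2j^2 + 3j + 3.
Continuing: …, -267, -417, -613, -861, …, t_{14} = -3091.
Summing j = 0..14 (15 terms) gives -12695.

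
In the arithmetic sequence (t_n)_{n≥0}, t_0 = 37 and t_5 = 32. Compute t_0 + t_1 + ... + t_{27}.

Common difference d = (32 - 37) / (5 - 0) = -1.
t_n = 37 + (n - 0)·(-1).
t_{27} = 10; S = 28·(37 + 10)/2 = 658.

658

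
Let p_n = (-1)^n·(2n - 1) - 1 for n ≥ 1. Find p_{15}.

-30

(-1)^15 = -1; 2n - 1 at n=15 is 29; so p_{15} = -30.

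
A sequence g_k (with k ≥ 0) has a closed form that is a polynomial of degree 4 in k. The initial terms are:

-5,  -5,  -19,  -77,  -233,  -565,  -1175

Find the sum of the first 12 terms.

1st diffs: 0, -14, -58, -156, -332, -610.
2nd diffs: -14, -44, -98, -176, -278.
3rd diffs: -30, -54, -78, -102.
4th diffs: -24, -24, -24 (constant).
Newton forward-difference form: g_k = -5 + (-14)·C(k,2) + (-30)·C(k,3) + (-24)·C(k,4).
Continuing: …, -2189, -3757, -6053, -9275, …, g_{11} = -13645.
Summing k = 0..11 (12 terms) gives -36998.

-36998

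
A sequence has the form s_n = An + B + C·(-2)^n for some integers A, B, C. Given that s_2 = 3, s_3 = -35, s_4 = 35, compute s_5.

-111

Plug in n = 2, 3, 4: 2A + B + 4C = 3; 3A + B - 8C = -35; 4A + B + 16C = 35.
Subtracting the first from the second: A - 12C = -38.
Subtracting the second from the third: A + 24C = 70.
Solving: C = 3, A = -2, then B = -5.
Therefore s_5 = -10 + (-5) + 3·(-32) = -111.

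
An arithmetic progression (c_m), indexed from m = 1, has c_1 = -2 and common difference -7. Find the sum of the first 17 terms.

-986

c_m = -2 + (m - 1)·(-7).
c_{17} = -114; S = 17·(-2 + (-114))/2 = -986.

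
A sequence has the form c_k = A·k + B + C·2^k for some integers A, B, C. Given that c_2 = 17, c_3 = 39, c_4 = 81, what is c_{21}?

The three given values yield: 2A + B + 4C = 17; 3A + B + 8C = 39; 4A + B + 16C = 81.
Subtracting the first from the second: A + 4C = 22.
Subtracting the second from the third: A + 8C = 42.
Solving: C = 5, A = 2, then B = -7.
So c_k = 2·k + (-7) + 5·2^k; at k=21 this is 10485795.

10485795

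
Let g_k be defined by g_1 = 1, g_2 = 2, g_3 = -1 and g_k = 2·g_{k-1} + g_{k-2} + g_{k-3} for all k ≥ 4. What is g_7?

Compute successive terms:
g_4 = 1;  g_5 = 3;  g_6 = 6;  g_7 = 16.

16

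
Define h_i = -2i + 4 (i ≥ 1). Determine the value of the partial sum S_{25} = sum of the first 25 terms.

Over i = 1..25: Σi = 325.
Total = (-2)·325 + (4)·25 = -550.

-550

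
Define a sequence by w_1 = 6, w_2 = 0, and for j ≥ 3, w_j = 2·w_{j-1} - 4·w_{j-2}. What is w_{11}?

0

Step forward from the initial values:
w_3 = -24, w_4 = -48, w_5 = 0, w_6 = 192, w_7 = 384, w_8 = 0, w_9 = -1536, w_{10} = -3072, w_{11} = 0.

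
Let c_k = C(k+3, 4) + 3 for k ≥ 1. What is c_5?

C(8, 4) = 70, so c_5 = 73.

73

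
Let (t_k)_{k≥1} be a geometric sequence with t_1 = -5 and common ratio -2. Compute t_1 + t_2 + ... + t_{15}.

-54615

t_k = (-5)·(-2)^(k-1).
S = (-5)·((-2)^15 - 1)/(-2 - 1) = (-5)·(-32768 - 1)/(-3) = -54615.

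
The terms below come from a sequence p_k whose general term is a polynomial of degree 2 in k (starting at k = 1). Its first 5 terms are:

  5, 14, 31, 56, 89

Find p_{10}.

1st diffs: 9, 17, 25, 33.
2nd diffs: 8, 8, 8 (constant).
Newton forward-difference form: p_k = 5 + 9·C(k-1,1) + 8·C(k-1,2).
At k = 10: k-1 = 9, so p_{10} = 5 + 81 + 288 = 374.

374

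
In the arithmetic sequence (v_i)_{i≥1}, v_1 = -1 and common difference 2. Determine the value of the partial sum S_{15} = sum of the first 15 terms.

v_i = -1 + (i - 1)·2.
v_{15} = 27; S = 15·(-1 + 27)/2 = 195.

195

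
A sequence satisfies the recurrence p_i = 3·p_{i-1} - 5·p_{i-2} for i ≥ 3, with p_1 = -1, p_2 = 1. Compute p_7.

-217

p_3 = 8  p_4 = 19  p_5 = 17  p_6 = -44  p_7 = -217.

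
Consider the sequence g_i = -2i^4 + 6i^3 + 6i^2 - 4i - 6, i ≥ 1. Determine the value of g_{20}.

-269686

g_{20} = -2·20^4 + 6·20^3 + 6·20^2 - 4·20 - 6 = -269686.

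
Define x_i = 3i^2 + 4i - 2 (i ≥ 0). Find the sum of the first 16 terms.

Over i = 0..15: Σi = 120, Σi² = 1240.
Total = (3)·1240 + (4)·120 + (-2)·16 = 4168.

4168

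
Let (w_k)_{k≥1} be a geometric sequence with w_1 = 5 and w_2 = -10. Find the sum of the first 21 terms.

3495255

Common ratio r = -2.
w_k = 5·(-2)^(k-1).
S = 5·((-2)^21 - 1)/(-2 - 1) = 5·(-2097152 - 1)/(-3) = 3495255.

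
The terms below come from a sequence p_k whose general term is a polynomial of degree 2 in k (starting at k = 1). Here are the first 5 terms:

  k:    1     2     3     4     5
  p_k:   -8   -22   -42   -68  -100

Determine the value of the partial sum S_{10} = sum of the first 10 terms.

1st diffs: -14, -20, -26, -32.
2nd diffs: -6, -6, -6 (constant).
Newton forward-difference form: p_k = -8 + (-14)·C(k-1,1) + (-6)·C(k-1,2).
Continuing: …, -138, -182, -232, -288, …, p_{10} = -350.
Summing k = 1..10 (10 terms) gives -1430.

-1430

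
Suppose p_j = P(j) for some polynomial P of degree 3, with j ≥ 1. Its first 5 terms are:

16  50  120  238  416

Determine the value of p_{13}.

1st diffs: 34, 70, 118, 178.
2nd diffs: 36, 48, 60.
3rd diffs: 12, 12 (constant).
Newton forward-difference form: p_j = 16 + 34·C(j-1,1) + 36·C(j-1,2) + 12·C(j-1,3).
At j = 13: j-1 = 12, so p_{13} = 16 + 408 + 2376 + 2640 = 5440.

5440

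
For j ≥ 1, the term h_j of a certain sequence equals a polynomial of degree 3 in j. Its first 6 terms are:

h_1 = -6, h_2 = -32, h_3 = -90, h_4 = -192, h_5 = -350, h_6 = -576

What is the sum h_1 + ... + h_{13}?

-19838

1st diffs: -26, -58, -102, -158, -226.
2nd diffs: -32, -44, -56, -68.
3rd diffs: -12, -12, -12 (constant).
Newton forward-difference form: h_j = -6 + (-26)·C(j-1,1) + (-32)·C(j-1,2) + (-12)·C(j-1,3).
Continuing: …, -882, -1280, -1782, -2400, …, h_{13} = -5070.
Summing j = 1..13 (13 terms) gives -19838.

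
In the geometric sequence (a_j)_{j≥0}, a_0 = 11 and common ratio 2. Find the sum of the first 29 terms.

a_j = 11·2^(j-0).
S = 11·(2^29 - 1)/(2 - 1) = 11·(536870912 - 1)/(1) = 5905580021.

5905580021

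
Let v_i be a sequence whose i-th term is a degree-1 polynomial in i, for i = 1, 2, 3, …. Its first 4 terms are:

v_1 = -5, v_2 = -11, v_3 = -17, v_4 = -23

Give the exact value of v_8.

-47

1st diffs: -6, -6, -6 (constant).
So v_i = -6i + 1.
Evaluating at i = 8 gives v_8 = -47.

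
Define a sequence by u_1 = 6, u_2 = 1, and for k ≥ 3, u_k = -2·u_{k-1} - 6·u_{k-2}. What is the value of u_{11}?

u_3 = -38, u_4 = 70, u_5 = 88, u_6 = -596, u_7 = 664, u_8 = 2248, u_9 = -8480, u_{10} = 3472, u_{11} = 43936.

43936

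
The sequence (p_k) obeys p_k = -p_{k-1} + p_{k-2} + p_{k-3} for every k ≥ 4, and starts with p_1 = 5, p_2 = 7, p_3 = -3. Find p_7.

p_4 = 15, p_5 = -11, p_6 = 23, p_7 = -19.

-19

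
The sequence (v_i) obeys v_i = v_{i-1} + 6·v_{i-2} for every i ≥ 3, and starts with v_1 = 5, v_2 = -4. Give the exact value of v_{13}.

653294

Compute successive terms:
v_3 = 26; v_4 = 2; v_5 = 158; …; v_{10} = 21674; v_{11} = 74750; v_{12} = 204794; v_{13} = 653294.
(Characteristic roots are 3 and -2.)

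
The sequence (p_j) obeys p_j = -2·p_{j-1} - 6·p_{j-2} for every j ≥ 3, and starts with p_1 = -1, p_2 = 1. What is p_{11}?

p_3 = 4, p_4 = -14, p_5 = 4, p_6 = 76, p_7 = -176, p_8 = -104, p_9 = 1264, p_{10} = -1904, p_{11} = -3776.

-3776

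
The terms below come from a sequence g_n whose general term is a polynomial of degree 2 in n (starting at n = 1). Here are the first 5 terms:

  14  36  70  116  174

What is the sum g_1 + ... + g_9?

1926

1st diffs: 22, 34, 46, 58.
2nd diffs: 12, 12, 12 (constant).
Newton forward-difference form: g_n = 14 + 22·C(n-1,1) + 12·C(n-1,2).
Continuing: 244, 326, 420, 526.
Summing n = 1..9 (9 terms) gives 1926.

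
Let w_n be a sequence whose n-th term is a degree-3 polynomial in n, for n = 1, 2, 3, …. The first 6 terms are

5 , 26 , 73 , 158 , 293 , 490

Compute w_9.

1st diffs: 21, 47, 85, 135, 197.
2nd diffs: 26, 38, 50, 62.
3rd diffs: 12, 12, 12 (constant).
Newton forward-difference form: w_n = 5 + 21·C(n-1,1) + 26·C(n-1,2) + 12·C(n-1,3).
At n = 9: n-1 = 8, so w_9 = 5 + 168 + 728 + 672 = 1573.

1573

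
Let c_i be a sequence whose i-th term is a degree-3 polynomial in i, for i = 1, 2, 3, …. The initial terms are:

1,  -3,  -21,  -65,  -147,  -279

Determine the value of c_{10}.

1st diffs: -4, -18, -44, -82, -132.
2nd diffs: -14, -26, -38, -50.
3rd diffs: -12, -12, -12 (constant).
Newton forward-difference form: c_i = 1 + (-4)·C(i-1,1) + (-14)·C(i-1,2) + (-12)·C(i-1,3).
At i = 10: i-1 = 9, so c_{10} = 1 - 36 - 504 - 1008 = -1547.

-1547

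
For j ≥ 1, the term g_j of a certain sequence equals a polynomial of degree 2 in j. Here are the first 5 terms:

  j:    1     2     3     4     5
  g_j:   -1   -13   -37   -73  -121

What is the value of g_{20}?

1st diffs: -12, -24, -36, -48.
2nd diffs: -12, -12, -12 (constant).
So g_j = -6j^2 + 6j - 1.
Evaluating at j = 20 gives g_{20} = -2281.

-2281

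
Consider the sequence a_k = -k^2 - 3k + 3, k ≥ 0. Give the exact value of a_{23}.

a_{23} = -1·23^2 - 3·23 + 3 = -595.

-595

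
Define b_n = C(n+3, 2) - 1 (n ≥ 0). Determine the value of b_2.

9

C(5, 2) = 10, so b_2 = 9.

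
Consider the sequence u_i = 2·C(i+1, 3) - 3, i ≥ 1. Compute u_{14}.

C(15, 3) = 455, so u_{14} = 907.

907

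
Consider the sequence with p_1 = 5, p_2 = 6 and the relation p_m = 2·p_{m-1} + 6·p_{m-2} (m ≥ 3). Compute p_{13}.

14827200

Compute successive terms:
p_3 = 42;  p_4 = 120;  p_5 = 492;  …;  p_{10} = 305760;  p_{11} = 1115808;  p_{12} = 4066176;  p_{13} = 14827200.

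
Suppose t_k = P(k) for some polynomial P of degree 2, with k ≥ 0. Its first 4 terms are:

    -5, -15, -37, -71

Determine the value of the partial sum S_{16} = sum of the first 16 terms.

1st diffs: -10, -22, -34.
2nd diffs: -12, -12 (constant).
Newton forward-difference form: t_k = -5 + (-10)·C(k,1) + (-12)·C(k,2).
Continuing: …, -117, -175, -245, -327, …, t_{15} = -1415.
Summing k = 0..15 (16 terms) gives -8000.

-8000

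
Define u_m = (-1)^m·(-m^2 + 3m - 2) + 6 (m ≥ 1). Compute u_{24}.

-500

(-1)^24 = 1; -m^2 + 3m - 2 at m=24 is -506; so u_{24} = -500.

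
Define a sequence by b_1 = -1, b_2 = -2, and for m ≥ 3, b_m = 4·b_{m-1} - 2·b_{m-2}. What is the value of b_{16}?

Iterate the recurrence:
b_3 = -6; b_4 = -20; b_5 = -68; …; b_{13} = -1254464; b_{14} = -4283008; b_{15} = -14623104; b_{16} = -49926400.

-49926400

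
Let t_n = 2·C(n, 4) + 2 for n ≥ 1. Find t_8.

142

C(8, 4) = 70, so t_8 = 142.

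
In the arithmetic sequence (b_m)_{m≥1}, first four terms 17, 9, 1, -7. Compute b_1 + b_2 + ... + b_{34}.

Common difference d = -8.
b_m = 17 + (m - 1)·(-8).
b_{34} = -247; S = 34·(17 + (-247))/2 = -3910.

-3910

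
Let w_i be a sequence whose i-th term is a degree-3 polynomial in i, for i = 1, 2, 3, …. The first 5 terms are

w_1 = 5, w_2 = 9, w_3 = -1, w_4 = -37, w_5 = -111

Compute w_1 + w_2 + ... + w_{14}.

1st diffs: 4, -10, -36, -74.
2nd diffs: -14, -26, -38.
3rd diffs: -12, -12 (constant).
Newton forward-difference form: w_i = 5 + 4·C(i-1,1) + (-14)·C(i-1,2) + (-12)·C(i-1,3).
Continuing: …, -235, -421, -681, -1027, …, w_{14} = -4467.
Summing i = 1..14 (14 terms) gives -16674.

-16674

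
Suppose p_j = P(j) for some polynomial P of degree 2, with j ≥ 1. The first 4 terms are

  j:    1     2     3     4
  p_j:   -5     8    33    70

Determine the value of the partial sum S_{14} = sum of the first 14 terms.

5481

1st diffs: 13, 25, 37.
2nd diffs: 12, 12 (constant).
So p_j = 6j^2 - 5j - 6.
Continuing: …, 119, 180, 253, 338, …, p_{14} = 1100.
Summing j = 1..14 (14 terms) gives 5481.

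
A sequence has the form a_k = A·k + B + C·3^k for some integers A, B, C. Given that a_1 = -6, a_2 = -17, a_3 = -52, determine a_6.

Write the equations: A + B + 3C = -6; 2A + B + 9C = -17; 3A + B + 27C = -52.
Subtracting the first from the second: A + 6C = -11.
Subtracting the second from the third: A + 18C = -35.
Solving: C = -2, A = 1, then B = -1.
So a_k = 1·k + (-1) + (-2)·3^k; at k=6 this is -1453.

-1453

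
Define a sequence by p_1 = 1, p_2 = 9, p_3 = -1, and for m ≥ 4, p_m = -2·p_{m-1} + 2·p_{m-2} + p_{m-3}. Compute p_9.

-1889

Compute successive terms:
p_4 = 21; p_5 = -35; p_6 = 111; p_7 = -271; p_8 = 729; p_9 = -1889.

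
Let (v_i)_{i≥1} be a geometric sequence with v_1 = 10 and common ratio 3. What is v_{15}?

v_i = 10·3^(i-1).
v_{15} = 10·3^14 = 47829690.

47829690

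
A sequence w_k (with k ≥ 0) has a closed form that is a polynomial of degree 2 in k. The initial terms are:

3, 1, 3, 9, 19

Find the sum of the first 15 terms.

1655

1st diffs: -2, 2, 6, 10.
2nd diffs: 4, 4, 4 (constant).
Newton forward-difference form: w_k = 3 + (-2)·C(k,1) + 4·C(k,2).
Continuing: …, 33, 51, 73, 99, …, w_{14} = 339.
Summing k = 0..14 (15 terms) gives 1655.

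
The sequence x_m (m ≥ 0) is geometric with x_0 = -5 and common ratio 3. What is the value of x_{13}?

-7971615

x_m = (-5)·3^(m-0).
x_{13} = (-5)·3^13 = -7971615.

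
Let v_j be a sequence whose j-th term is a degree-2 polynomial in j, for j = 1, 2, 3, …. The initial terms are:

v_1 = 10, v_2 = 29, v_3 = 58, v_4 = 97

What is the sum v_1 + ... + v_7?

819

1st diffs: 19, 29, 39.
2nd diffs: 10, 10 (constant).
Newton forward-difference form: v_j = 10 + 19·C(j-1,1) + 10·C(j-1,2).
Continuing: 146, 205, 274.
Summing j = 1..7 (7 terms) gives 819.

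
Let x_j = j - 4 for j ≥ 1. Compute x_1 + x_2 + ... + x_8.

4

Over j = 1..8: Σj = 36.
Total = (1)·36 + (-4)·8 = 4.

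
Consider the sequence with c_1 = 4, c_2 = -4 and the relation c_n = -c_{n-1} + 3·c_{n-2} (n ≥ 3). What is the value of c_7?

Compute successive terms:
c_3 = 16  c_4 = -28  c_5 = 76  c_6 = -160  c_7 = 388.

388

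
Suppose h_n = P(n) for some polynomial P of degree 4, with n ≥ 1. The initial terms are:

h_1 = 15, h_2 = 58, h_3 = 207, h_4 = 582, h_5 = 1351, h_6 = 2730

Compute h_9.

13407

1st diffs: 43, 149, 375, 769, 1379.
2nd diffs: 106, 226, 394, 610.
3rd diffs: 120, 168, 216.
4th diffs: 48, 48 (constant).
Newton forward-difference form: h_n = 15 + 43·C(n-1,1) + 106·C(n-1,2) + 120·C(n-1,3) + 48·C(n-1,4).
At n = 9: n-1 = 8, so h_9 = 15 + 344 + 2968 + 6720 + 3360 = 13407.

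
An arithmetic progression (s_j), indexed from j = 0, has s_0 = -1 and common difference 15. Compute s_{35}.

s_j = -1 + (j - 0)·15.
s_{35} = -1 + 35·15 = 524.

524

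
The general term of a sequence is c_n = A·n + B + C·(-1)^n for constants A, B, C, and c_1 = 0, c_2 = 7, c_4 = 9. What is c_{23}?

22

At n = 1, 2, 4: A + B - C = 0; 2A + B + C = 7; 4A + B + C = 9.
Subtracting the first from the second: A + 2C = 7.
Subtracting the second from the third: 2A = 2.
Solving: C = 3, A = 1, then B = 2.
Hence c_{23} = 1·23 + 2 + 3·(-1) = 22.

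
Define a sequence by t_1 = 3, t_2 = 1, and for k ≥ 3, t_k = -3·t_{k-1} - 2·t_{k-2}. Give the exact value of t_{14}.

32761

Compute successive terms:
t_3 = -9;  t_4 = 25;  t_5 = -57;  …;  t_{11} = -4089;  t_{12} = 8185;  t_{13} = -16377;  t_{14} = 32761.
(Characteristic roots are -1 and -2.)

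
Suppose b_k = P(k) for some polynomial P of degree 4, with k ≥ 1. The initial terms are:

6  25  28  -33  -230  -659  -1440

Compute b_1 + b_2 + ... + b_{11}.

1st diffs: 19, 3, -61, -197, -429, -781.
2nd diffs: -16, -64, -136, -232, -352.
3rd diffs: -48, -72, -96, -120.
4th diffs: -24, -24, -24 (constant).
Newton forward-difference form: b_k = 6 + 19·C(k-1,1) + (-16)·C(k-1,2) + (-48)·C(k-1,3) + (-24)·C(k-1,4).
Continuing: -2717, -4658, -7455, -11324.
Summing k = 1..11 (11 terms) gives -28457.

-28457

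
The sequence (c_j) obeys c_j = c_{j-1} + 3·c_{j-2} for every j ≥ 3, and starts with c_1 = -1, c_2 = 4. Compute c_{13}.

16591

c_3 = 1  c_4 = 13  c_5 = 16  …  c_{10} = 1381  c_{11} = 3112  c_{12} = 7255  c_{13} = 16591.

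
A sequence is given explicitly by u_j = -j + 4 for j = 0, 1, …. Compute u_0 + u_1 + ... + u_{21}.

Over j = 0..21: Σj = 231.
Total = (-1)·231 + (4)·22 = -143.

-143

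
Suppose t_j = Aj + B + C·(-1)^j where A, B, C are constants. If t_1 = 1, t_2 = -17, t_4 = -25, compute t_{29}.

-111

At j = 1, 2, 4: A + B - C = 1; 2A + B + C = -17; 4A + B + C = -25.
Subtracting the first from the second: A + 2C = -18.
Subtracting the second from the third: 2A = -8.
Solving: C = -7, A = -4, then B = -2.
So t_j = -4·j + (-2) + (-7)·(-1)^j; at j=29 this is -111.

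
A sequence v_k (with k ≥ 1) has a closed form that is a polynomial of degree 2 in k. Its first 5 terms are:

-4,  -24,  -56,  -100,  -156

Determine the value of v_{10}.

1st diffs: -20, -32, -44, -56.
2nd diffs: -12, -12, -12 (constant).
Newton forward-difference form: v_k = -4 + (-20)·C(k-1,1) + (-12)·C(k-1,2).
At k = 10: k-1 = 9, so v_{10} = -4 - 180 - 432 = -616.

-616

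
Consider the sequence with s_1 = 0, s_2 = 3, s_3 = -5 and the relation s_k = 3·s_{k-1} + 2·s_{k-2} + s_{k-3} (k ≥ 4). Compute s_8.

s_4 = -9; s_5 = -34; s_6 = -125; s_7 = -452; s_8 = -1640.

-1640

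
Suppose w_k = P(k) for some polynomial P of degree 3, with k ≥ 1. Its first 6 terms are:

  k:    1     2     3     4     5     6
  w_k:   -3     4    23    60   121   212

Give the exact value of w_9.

1st diffs: 7, 19, 37, 61, 91.
2nd diffs: 12, 18, 24, 30.
3rd diffs: 6, 6, 6 (constant).
Newton forward-difference form: w_k = -3 + 7·C(k-1,1) + 12·C(k-1,2) + 6·C(k-1,3).
At k = 9: k-1 = 8, so w_9 = -3 + 56 + 336 + 336 = 725.

725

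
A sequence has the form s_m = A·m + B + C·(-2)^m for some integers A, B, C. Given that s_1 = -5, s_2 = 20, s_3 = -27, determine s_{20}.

4194326

The three given values yield: A + B - 2C = -5; 2A + B + 4C = 20; 3A + B - 8C = -27.
Subtracting the first from the second: A + 6C = 25.
Subtracting the second from the third: A - 12C = -47.
Solving: C = 4, A = 1, then B = 2.
Hence s_{20} = 1·20 + 2 + 4·1048576 = 4194326.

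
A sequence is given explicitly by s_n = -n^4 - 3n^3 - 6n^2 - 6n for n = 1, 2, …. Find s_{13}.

-36244

s_{13} = -1·13^4 - 3·13^3 - 6·13^2 - 6·13 = -36244.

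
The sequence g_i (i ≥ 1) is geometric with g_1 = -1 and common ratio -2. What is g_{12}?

2048

g_i = (-1)·(-2)^(i-1).
g_{12} = (-1)·(-2)^11 = 2048.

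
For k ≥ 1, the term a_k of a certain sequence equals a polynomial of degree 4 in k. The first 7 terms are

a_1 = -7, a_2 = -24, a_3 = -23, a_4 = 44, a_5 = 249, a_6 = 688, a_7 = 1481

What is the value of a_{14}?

32064

1st diffs: -17, 1, 67, 205, 439, 793.
2nd diffs: 18, 66, 138, 234, 354.
3rd diffs: 48, 72, 96, 120.
4th diffs: 24, 24, 24 (constant).
Newton forward-difference form: a_k = -7 + (-17)·C(k-1,1) + 18·C(k-1,2) + 48·C(k-1,3) + 24·C(k-1,4).
At k = 14: k-1 = 13, so a_{14} = -7 - 221 + 1404 + 13728 + 17160 = 32064.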